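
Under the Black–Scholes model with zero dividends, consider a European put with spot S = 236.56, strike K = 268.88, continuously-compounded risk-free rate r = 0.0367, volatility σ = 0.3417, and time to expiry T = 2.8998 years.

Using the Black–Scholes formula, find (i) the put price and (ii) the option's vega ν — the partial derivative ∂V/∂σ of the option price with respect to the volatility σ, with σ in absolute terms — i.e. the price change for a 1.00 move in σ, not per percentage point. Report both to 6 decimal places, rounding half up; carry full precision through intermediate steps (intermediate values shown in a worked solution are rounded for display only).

price = 57.365349
ν = 155.615898

σ√T = 0.3417·√2.8998 = 0.581874
d₁ = (ln(S/K) + (r+σ²/2)T) / (σ√T) = (ln(236.56/268.88) + (0.0367+0.3417²/2)·2.8998) / 0.581874 = (-0.128063 + 0.275711) / 0.581874 = 0.253746
d₂ = d₁ − σ√T = 0.253746 − 0.581874 = -0.328128
e^{−rT} = e^{−0.0367·2.8998} = 0.899045
N(−d₁) = 0.399846,  N(−d₂) = 0.628593
Put price V = K·e^{−rT}·N(−d₂) − S·N(−d₁) = 151.952918 − 94.587569 = 57.365349
φ(d₁) = (1/√(2π))·e^{−d₁²/2} = 0.386303
ν = S·φ(d₁)·√T = 155.615898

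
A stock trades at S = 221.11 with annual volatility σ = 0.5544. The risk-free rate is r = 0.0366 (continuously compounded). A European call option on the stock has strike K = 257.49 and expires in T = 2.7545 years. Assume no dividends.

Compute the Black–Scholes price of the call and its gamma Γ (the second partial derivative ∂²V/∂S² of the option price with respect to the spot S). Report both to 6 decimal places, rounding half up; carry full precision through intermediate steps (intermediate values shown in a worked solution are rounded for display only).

price = 74.735033
Γ = 0.001807

σ√T = 0.5544·√2.7545 = 0.920120
d₁ = (ln(S/K) + (r+σ²/2)T) / (σ√T) = (ln(221.11/257.49) + (0.0366+0.5544²/2)·2.7545) / 0.920120 = (-0.152321 + 0.524125) / 0.920120 = 0.404083
d₂ = d₁ − σ√T = 0.404083 − 0.920120 = -0.516037
e^{−rT} = e^{−0.0366·2.7545} = 0.904101
N(d₁) = 0.656924,  N(d₂) = 0.302914
Call price V = S·N(d₁) − K·e^{−rT}·N(d₂) = 145.252486 − 70.517453 = 74.735033
φ(d₁) = (1/√(2π))·e^{−d₁²/2} = 0.367666
Γ = φ(d₁) / (S·σ·√T) = 0.001807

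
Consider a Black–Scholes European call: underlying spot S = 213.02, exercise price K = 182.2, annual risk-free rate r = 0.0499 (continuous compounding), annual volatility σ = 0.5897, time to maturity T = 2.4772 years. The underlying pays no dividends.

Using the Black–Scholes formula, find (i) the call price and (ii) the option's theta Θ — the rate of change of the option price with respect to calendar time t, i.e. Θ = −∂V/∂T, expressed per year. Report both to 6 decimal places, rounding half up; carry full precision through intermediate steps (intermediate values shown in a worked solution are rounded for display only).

price = 95.626352
Θ = -15.374449

σ√T = 0.5897·√2.4772 = 0.928136
d₁ = (ln(S/K) + (r+σ²/2)T) / (σ√T) = (ln(213.02/182.2) + (0.0499+0.5897²/2)·2.4772) / 0.928136 = (0.156281 + 0.554331) / 0.928136 = 0.765633
d₂ = d₁ − σ√T = 0.765633 − 0.928136 = -0.162503
e^{−rT} = e^{−0.0499·2.4772} = 0.883722
N(d₁) = 0.778053,  N(d₂) = 0.435455
Call price V = S·N(d₁) − K·e^{−rT}·N(d₂) = 165.740778 − 70.114426 = 95.626352
φ(d₁) = (1/√(2π))·e^{−d₁²/2} = 0.297591
Θ = −S·φ(d₁)·σ/(2√T) − r·K·e^{−rT}·N(d₂) = −11.875739 − 3.498710 = -15.374449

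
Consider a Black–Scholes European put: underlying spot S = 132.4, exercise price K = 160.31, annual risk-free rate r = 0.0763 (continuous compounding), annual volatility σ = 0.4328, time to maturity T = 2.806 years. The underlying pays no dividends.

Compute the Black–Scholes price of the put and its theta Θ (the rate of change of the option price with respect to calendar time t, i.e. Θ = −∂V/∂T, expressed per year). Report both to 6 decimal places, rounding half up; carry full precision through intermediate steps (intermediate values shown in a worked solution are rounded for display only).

price = 35.573086
Θ = -0.096379

σ√T = 0.4328·√2.806 = 0.724988
d₁ = (ln(S/K) + (r+σ²/2)T) / (σ√T) = (ln(132.4/160.31) + (0.0763+0.4328²/2)·2.806) / 0.724988 = (-0.191282 + 0.476902) / 0.724988 = 0.393965
d₂ = d₁ − σ√T = 0.393965 − 0.724988 = -0.331023
e^{−rT} = e^{−0.0763·2.806} = 0.807269
N(−d₁) = 0.346803,  N(−d₂) = 0.629687
Put price V = K·e^{−rT}·N(−d₂) − S·N(−d₁) = 81.489858 − 45.916772 = 35.573086
φ(d₁) = (1/√(2π))·e^{−d₁²/2} = 0.369153
Θ = −S·φ(d₁)·σ/(2√T) + r·K·e^{−rT}·N(−d₂) = −6.314055 + 6.217676 = -0.096379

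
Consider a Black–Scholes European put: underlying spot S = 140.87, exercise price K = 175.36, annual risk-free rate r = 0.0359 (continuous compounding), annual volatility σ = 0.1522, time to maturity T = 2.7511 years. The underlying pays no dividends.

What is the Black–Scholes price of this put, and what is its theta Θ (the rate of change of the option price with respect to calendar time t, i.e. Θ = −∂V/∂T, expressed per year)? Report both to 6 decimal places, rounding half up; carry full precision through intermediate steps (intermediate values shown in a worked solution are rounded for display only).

σ√T = 0.1522·√2.7511 = 0.252446
d₁ = (ln(S/K) + (r+σ²/2)T) / (σ√T) = (ln(140.87/175.36) + (0.0359+0.1522²/2)·2.7511) / 0.252446 = (-0.219004 + 0.130629) / 0.252446 = -0.350074
d₂ = d₁ − σ√T = -0.350074 − 0.252446 = -0.602520
e^{−rT} = e^{−0.0359·2.7511} = 0.905956
N(−d₁) = 0.636858,  N(−d₂) = 0.726586
Put price V = K·e^{−rT}·N(−d₂) − S·N(−d₁) = 115.431567 − 89.714243 = 25.717323
φ(d₁) = (1/√(2π))·e^{−d₁²/2} = 0.375231
Θ = −S·φ(d₁)·σ/(2√T) + r·K·e^{−rT}·N(−d₂) = −2.425204 + 4.143993 = 1.718789

price = 25.717323
Θ = 1.718789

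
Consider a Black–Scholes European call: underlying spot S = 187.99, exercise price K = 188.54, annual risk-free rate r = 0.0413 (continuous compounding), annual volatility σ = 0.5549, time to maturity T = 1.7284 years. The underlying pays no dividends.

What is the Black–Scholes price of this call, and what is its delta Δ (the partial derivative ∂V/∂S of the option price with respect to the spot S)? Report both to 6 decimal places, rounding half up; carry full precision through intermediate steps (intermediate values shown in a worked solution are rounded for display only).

price = 58.189072
Δ = 0.676741

σ√T = 0.5549·√1.7284 = 0.729519
d₁ = (ln(S/K) + (r+σ²/2)T) / (σ√T) = (ln(187.99/188.54) + (0.0413+0.5549²/2)·1.7284) / 0.729519 = (-0.002921 + 0.337482) / 0.729519 = 0.458604
d₂ = d₁ − σ√T = 0.458604 − 0.729519 = -0.270915
e^{−rT} = e^{−0.0413·1.7284} = 0.931105
N(d₁) = 0.676741,  N(d₂) = 0.393228
Call price V = S·N(d₁) − K·e^{−rT}·N(d₂) = 127.220513 − 69.031440 = 58.189072
Δ = N(d₁) = 0.676741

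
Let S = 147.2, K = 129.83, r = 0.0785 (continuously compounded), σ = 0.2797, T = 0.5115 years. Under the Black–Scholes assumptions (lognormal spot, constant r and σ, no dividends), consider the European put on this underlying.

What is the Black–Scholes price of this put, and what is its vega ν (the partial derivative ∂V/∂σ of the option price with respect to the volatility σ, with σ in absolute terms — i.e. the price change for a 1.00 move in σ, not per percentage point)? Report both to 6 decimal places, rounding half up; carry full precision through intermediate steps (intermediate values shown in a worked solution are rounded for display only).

σ√T = 0.2797·√0.5115 = 0.200039
d₁ = (ln(S/K) + (r+σ²/2)T) / (σ√T) = (ln(147.2/129.83) + (0.0785+0.2797²/2)·0.5115) / 0.200039 = (0.125566 + 0.060161) / 0.200039 = 0.928452
d₂ = d₁ − σ√T = 0.928452 − 0.200039 = 0.728413
e^{−rT} = e^{−0.0785·0.5115} = 0.960643
N(−d₁) = 0.176587,  N(−d₂) = 0.233180
Put price V = K·e^{−rT}·N(−d₂) − S·N(−d₁) = 29.082319 − 25.993537 = 3.088783
φ(d₁) = (1/√(2π))·e^{−d₁²/2} = 0.259253
ν = S·φ(d₁)·√T = 27.293214

price = 3.088783
ν = 27.293214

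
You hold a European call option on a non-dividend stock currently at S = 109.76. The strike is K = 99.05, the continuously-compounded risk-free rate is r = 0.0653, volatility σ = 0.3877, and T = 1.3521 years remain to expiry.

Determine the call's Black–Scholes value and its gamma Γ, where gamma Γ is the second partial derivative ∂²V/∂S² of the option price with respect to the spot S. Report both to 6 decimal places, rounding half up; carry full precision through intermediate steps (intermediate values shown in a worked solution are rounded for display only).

price = 28.960738
Γ = 0.006531

σ√T = 0.3877·√1.3521 = 0.450817
d₁ = (ln(S/K) + (r+σ²/2)T) / (σ√T) = (ln(109.76/99.05) + (0.0653+0.3877²/2)·1.3521) / 0.450817 = (0.102671 + 0.189910) / 0.450817 = 0.649003
d₂ = d₁ − σ√T = 0.649003 − 0.450817 = 0.198186
e^{−rT} = e^{−0.0653·1.3521} = 0.915493
N(d₁) = 0.741832,  N(d₂) = 0.578550
Call price V = S·N(d₁) − K·e^{−rT}·N(d₂) = 81.423451 − 52.462713 = 28.960738
φ(d₁) = (1/√(2π))·e^{−d₁²/2} = 0.323182
Γ = φ(d₁) / (S·σ·√T) = 0.006531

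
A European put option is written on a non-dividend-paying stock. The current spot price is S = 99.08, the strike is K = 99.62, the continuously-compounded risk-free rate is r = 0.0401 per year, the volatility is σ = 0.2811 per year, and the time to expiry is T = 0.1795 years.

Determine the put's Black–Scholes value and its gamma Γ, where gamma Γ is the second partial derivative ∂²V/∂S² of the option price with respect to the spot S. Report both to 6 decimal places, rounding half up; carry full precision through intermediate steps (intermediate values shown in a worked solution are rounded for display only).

σ√T = 0.2811·√0.1795 = 0.119095
d₁ = (ln(S/K) + (r+σ²/2)T) / (σ√T) = (ln(99.08/99.62) + (0.0401+0.2811²/2)·0.1795) / 0.119095 = (-0.005435 + 0.014290) / 0.119095 = 0.074347
d₂ = d₁ − σ√T = 0.074347 − 0.119095 = -0.044747
e^{−rT} = e^{−0.0401·0.1795} = 0.992828
N(−d₁) = 0.470367,  N(−d₂) = 0.517846
Put price V = K·e^{−rT}·N(−d₂) − S·N(−d₁) = 51.217793 − 46.603958 = 4.613835
φ(d₁) = (1/√(2π))·e^{−d₁²/2} = 0.397841
Γ = φ(d₁) / (S·σ·√T) = 0.033716

price = 4.613835
Γ = 0.033716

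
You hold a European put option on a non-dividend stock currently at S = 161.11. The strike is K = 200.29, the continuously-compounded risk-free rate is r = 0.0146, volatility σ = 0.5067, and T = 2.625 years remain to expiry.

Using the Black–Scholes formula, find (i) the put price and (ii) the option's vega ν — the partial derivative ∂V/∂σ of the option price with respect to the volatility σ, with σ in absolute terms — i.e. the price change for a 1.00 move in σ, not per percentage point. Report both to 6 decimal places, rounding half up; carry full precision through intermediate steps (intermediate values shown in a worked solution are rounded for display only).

price = 73.447524
ν = 102.233240

σ√T = 0.5067·√2.625 = 0.820948
d₁ = (ln(S/K) + (r+σ²/2)T) / (σ√T) = (ln(161.11/200.29) + (0.0146+0.5067²/2)·2.625) / 0.820948 = (-0.217679 + 0.375303) / 0.820948 = 0.192002
d₂ = d₁ − σ√T = 0.192002 − 0.820948 = -0.628946
e^{−rT} = e^{−0.0146·2.625} = 0.962400
N(−d₁) = 0.423870,  N(−d₂) = 0.735308
Put price V = K·e^{−rT}·N(−d₂) − S·N(−d₁) = 141.737264 − 68.289740 = 73.447524
φ(d₁) = (1/√(2π))·e^{−d₁²/2} = 0.391656
ν = S·φ(d₁)·√T = 102.233240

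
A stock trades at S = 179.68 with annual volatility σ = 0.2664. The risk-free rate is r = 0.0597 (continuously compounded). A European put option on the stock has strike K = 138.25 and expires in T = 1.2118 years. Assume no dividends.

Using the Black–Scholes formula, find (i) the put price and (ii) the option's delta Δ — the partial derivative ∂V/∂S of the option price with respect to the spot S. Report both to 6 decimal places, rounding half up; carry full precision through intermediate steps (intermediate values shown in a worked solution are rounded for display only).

price = 2.801868
Δ = -0.099026

σ√T = 0.2664·√1.2118 = 0.293258
d₁ = (ln(S/K) + (r+σ²/2)T) / (σ√T) = (ln(179.68/138.25) + (0.0597+0.2664²/2)·1.2118) / 0.293258 = (0.262114 + 0.115345) / 0.293258 = 1.287121
d₂ = d₁ − σ√T = 1.287121 − 0.293258 = 0.993863
e^{−rT} = e^{−0.0597·1.2118} = 0.930210
N(−d₁) = 0.099026,  N(−d₂) = 0.160145
Put price V = K·e^{−rT}·N(−d₂) − S·N(−d₁) = 20.594868 − 17.793000 = 2.801868
Δ = −N(−d₁) = -0.099026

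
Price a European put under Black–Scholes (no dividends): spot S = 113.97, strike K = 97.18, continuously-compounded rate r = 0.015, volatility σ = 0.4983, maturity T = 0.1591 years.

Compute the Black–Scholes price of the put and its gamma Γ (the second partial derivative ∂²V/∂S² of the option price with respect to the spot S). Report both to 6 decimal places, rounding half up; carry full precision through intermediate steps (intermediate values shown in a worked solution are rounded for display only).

σ√T = 0.4983·√0.1591 = 0.198759
d₁ = (ln(S/K) + (r+σ²/2)T) / (σ√T) = (ln(113.97/97.18) + (0.015+0.4983²/2)·0.1591) / 0.198759 = (0.159370 + 0.022139) / 0.198759 = 0.913215
d₂ = d₁ − σ√T = 0.913215 − 0.198759 = 0.714456
e^{−rT} = e^{−0.015·0.1591} = 0.997616
N(−d₁) = 0.180565,  N(−d₂) = 0.237473
Put price V = K·e^{−rT}·N(−d₂) − S·N(−d₁) = 23.022575 − 20.578968 = 2.443606
φ(d₁) = (1/√(2π))·e^{−d₁²/2} = 0.262916
Γ = φ(d₁) / (S·σ·√T) = 0.011606

price = 2.443606
Γ = 0.011606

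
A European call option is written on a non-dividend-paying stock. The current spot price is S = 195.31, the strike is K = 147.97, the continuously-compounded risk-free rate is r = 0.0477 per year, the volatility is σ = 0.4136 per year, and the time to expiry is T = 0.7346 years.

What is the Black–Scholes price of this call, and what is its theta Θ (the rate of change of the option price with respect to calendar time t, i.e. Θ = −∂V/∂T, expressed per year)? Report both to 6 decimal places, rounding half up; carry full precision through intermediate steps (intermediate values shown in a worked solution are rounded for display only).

σ√T = 0.4136·√0.7346 = 0.354492
d₁ = (ln(S/K) + (r+σ²/2)T) / (σ√T) = (ln(195.31/147.97) + (0.0477+0.4136²/2)·0.7346) / 0.354492 = (0.277578 + 0.097873) / 0.354492 = 1.059125
d₂ = d₁ − σ√T = 1.059125 − 0.354492 = 0.704634
e^{−rT} = e^{−0.0477·0.7346} = 0.965566
N(d₁) = 0.855229,  N(d₂) = 0.759481
Call price V = S·N(d₁) − K·e^{−rT}·N(d₂) = 167.034707 − 108.510724 = 58.523983
φ(d₁) = (1/√(2π))·e^{−d₁²/2} = 0.227681
Θ = −S·φ(d₁)·σ/(2√T) − r·K·e^{−rT}·N(d₂) = −10.729401 − 5.175962 = -15.905362

price = 58.523983
Θ = -15.905362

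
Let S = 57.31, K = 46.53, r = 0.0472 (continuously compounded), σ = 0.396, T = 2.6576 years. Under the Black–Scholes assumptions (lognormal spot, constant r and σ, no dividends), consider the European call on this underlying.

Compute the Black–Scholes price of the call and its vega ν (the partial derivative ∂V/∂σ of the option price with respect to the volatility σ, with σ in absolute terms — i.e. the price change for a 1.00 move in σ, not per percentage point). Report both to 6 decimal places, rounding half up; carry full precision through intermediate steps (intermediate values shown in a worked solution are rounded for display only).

σ√T = 0.396·√2.6576 = 0.645565
d₁ = (ln(S/K) + (r+σ²/2)T) / (σ√T) = (ln(57.31/46.53) + (0.0472+0.396²/2)·2.6576) / 0.645565 = (0.208378 + 0.333816) / 0.645565 = 0.839875
d₂ = d₁ − σ√T = 0.839875 − 0.645565 = 0.194310
e^{−rT} = e^{−0.0472·2.6576} = 0.882110
N(d₁) = 0.799511,  N(d₂) = 0.577033
Call price V = S·N(d₁) − K·e^{−rT}·N(d₂) = 45.819956 − 23.684082 = 22.135874
φ(d₁) = (1/√(2π))·e^{−d₁²/2} = 0.280373
ν = S·φ(d₁)·√T = 26.194609

price = 22.135874
ν = 26.194609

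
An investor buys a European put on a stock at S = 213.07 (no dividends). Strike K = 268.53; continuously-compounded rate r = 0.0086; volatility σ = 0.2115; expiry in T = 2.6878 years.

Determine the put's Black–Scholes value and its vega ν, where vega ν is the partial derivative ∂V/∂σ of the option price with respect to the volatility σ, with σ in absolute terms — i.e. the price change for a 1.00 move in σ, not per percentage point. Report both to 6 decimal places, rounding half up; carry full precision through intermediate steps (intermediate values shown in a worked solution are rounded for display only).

price = 63.030129
ν = 127.207016

σ√T = 0.2115·√2.6878 = 0.346744
d₁ = (ln(S/K) + (r+σ²/2)T) / (σ√T) = (ln(213.07/268.53) + (0.0086+0.2115²/2)·2.6878) / 0.346744 = (-0.231342 + 0.083231) / 0.346744 = -0.427148
d₂ = d₁ − σ√T = -0.427148 − 0.346744 = -0.773892
e^{−rT} = e^{−0.0086·2.6878} = 0.977150
N(−d₁) = 0.665364,  N(−d₂) = 0.780503
Put price V = K·e^{−rT}·N(−d₂) − S·N(−d₁) = 204.799324 − 141.769195 = 63.030129
φ(d₁) = (1/√(2π))·e^{−d₁²/2} = 0.364158
ν = S·φ(d₁)·√T = 127.207016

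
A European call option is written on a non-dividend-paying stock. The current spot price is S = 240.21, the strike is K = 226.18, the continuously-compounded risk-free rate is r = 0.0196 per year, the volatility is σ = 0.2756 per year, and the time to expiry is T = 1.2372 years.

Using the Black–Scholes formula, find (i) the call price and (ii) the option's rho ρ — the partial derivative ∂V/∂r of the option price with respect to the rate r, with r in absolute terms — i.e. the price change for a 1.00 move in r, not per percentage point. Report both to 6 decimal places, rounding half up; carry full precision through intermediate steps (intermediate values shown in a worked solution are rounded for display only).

σ√T = 0.2756·√1.2372 = 0.306548
d₁ = (ln(S/K) + (r+σ²/2)T) / (σ√T) = (ln(240.21/226.18) + (0.0196+0.2756²/2)·1.2372) / 0.306548 = (0.060182 + 0.071235) / 0.306548 = 0.428701
d₂ = d₁ − σ√T = 0.428701 − 0.306548 = 0.122152
e^{−rT} = e^{−0.0196·1.2372} = 0.976043
N(d₁) = 0.665929,  N(d₂) = 0.548611
Call price V = S·N(d₁) − K·e^{−rT}·N(d₂) = 159.962906 − 121.112013 = 38.850894
ρ = K·T·e^{−rT}·N(d₂) = 149.839782

price = 38.850894
ρ = 149.839782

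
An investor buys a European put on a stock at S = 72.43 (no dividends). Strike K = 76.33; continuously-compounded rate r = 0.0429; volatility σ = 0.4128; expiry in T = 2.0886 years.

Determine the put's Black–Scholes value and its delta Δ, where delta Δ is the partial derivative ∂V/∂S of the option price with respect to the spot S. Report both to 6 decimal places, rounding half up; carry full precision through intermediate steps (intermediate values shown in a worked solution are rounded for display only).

σ√T = 0.4128·√2.0886 = 0.596578
d₁ = (ln(S/K) + (r+σ²/2)T) / (σ√T) = (ln(72.43/76.33) + (0.0429+0.4128²/2)·2.0886) / 0.596578 = (-0.052445 + 0.267554) / 0.596578 = 0.360570
d₂ = d₁ − σ√T = 0.360570 − 0.596578 = -0.236008
e^{−rT} = e^{−0.0429·2.0886} = 0.914296
N(−d₁) = 0.359210,  N(−d₂) = 0.593287
Put price V = K·e^{−rT}·N(−d₂) − S·N(−d₁) = 41.404425 − 26.017612 = 15.386812
Δ = −N(−d₁) = -0.359210

price = 15.386812
Δ = -0.359210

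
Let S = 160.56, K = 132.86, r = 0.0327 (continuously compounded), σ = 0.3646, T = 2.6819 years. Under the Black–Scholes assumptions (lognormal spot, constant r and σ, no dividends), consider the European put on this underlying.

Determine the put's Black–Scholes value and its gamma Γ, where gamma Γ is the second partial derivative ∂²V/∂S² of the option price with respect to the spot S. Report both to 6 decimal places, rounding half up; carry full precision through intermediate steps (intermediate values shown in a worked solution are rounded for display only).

price = 17.071791
Γ = 0.003111

σ√T = 0.3646·√2.6819 = 0.597087
d₁ = (ln(S/K) + (r+σ²/2)T) / (σ√T) = (ln(160.56/132.86) + (0.0327+0.3646²/2)·2.6819) / 0.597087 = (0.189372 + 0.265955) / 0.597087 = 0.762579
d₂ = d₁ − σ√T = 0.762579 − 0.597087 = 0.165492
e^{−rT} = e^{−0.0327·2.6819} = 0.916037
N(−d₁) = 0.222857,  N(−d₂) = 0.434278
Put price V = K·e^{−rT}·N(−d₂) − S·N(−d₁) = 52.853732 − 35.781941 = 17.071791
φ(d₁) = (1/√(2π))·e^{−d₁²/2} = 0.298286
Γ = φ(d₁) / (S·σ·√T) = 0.003111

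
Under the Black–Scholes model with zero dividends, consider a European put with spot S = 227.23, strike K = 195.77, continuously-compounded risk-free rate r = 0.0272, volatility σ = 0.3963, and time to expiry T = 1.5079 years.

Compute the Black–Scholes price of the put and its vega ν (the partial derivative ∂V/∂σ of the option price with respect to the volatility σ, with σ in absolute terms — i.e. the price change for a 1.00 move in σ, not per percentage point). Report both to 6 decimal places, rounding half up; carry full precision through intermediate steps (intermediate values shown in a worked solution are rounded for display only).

price = 23.174400
ν = 91.059612

σ√T = 0.3963·√1.5079 = 0.486643
d₁ = (ln(S/K) + (r+σ²/2)T) / (σ√T) = (ln(227.23/195.77) + (0.0272+0.3963²/2)·1.5079) / 0.486643 = (0.149022 + 0.159426) / 0.486643 = 0.633828
d₂ = d₁ − σ√T = 0.633828 − 0.486643 = 0.147185
e^{−rT} = e^{−0.0272·1.5079} = 0.959815
N(−d₁) = 0.263097,  N(−d₂) = 0.441493
Put price V = K·e^{−rT}·N(−d₂) − S·N(−d₁) = 82.957847 − 59.783447 = 23.174400
φ(d₁) = (1/√(2π))·e^{−d₁²/2} = 0.326343
ν = S·φ(d₁)·√T = 91.059612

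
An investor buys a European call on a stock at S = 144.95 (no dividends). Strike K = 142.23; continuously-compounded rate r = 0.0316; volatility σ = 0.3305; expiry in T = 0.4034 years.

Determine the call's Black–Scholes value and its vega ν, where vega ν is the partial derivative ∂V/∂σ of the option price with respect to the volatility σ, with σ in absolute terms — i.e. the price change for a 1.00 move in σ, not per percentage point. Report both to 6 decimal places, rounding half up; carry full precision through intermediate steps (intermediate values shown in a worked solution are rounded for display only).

σ√T = 0.3305·√0.4034 = 0.209913
d₁ = (ln(S/K) + (r+σ²/2)T) / (σ√T) = (ln(144.95/142.23) + (0.0316+0.3305²/2)·0.4034) / 0.209913 = (0.018943 + 0.034779) / 0.209913 = 0.255928
d₂ = d₁ − σ√T = 0.255928 − 0.209913 = 0.046015
e^{−rT} = e^{−0.0316·0.4034} = 0.987333
N(d₁) = 0.600997,  N(d₂) = 0.518351
Call price V = S·N(d₁) − K·e^{−rT}·N(d₂) = 87.114470 − 72.791185 = 14.323285
φ(d₁) = (1/√(2π))·e^{−d₁²/2} = 0.386089
ν = S·φ(d₁)·√T = 35.544573

price = 14.323285
ν = 35.544573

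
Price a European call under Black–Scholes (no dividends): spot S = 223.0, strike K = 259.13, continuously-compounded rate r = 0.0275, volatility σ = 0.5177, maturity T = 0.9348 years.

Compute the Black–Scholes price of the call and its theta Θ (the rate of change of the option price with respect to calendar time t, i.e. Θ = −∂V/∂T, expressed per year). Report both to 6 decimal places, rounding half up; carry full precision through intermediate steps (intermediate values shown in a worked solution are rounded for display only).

σ√T = 0.5177·√0.9348 = 0.500539
d₁ = (ln(S/K) + (r+σ²/2)T) / (σ√T) = (ln(223.0/259.13) + (0.0275+0.5177²/2)·0.9348) / 0.500539 = (-0.150158 + 0.150976) / 0.500539 = 0.001635
d₂ = d₁ − σ√T = 0.001635 − 0.500539 = -0.498904
e^{−rT} = e^{−0.0275·0.9348} = 0.974621
N(d₁) = 0.500652,  N(d₂) = 0.308924
Call price V = S·N(d₁) − K·e^{−rT}·N(d₂) = 111.645445 − 78.019725 = 33.625720
φ(d₁) = (1/√(2π))·e^{−d₁²/2} = 0.398942
Θ = −S·φ(d₁)·σ/(2√T) − r·K·e^{−rT}·N(d₂) = −23.817883 − 2.145542 = -25.963426

price = 33.625720
Θ = -25.963426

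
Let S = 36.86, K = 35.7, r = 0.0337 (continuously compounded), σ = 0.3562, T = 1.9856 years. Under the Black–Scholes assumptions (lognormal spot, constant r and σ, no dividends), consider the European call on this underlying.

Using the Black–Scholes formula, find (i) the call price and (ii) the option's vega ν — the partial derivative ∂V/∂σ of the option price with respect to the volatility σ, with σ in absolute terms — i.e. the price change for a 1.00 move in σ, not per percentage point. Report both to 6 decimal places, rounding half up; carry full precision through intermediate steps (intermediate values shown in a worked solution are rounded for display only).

σ√T = 0.3562·√1.9856 = 0.501926
d₁ = (ln(S/K) + (r+σ²/2)T) / (σ√T) = (ln(36.86/35.7) + (0.0337+0.3562²/2)·1.9856) / 0.501926 = (0.031976 + 0.192880) / 0.501926 = 0.447986
d₂ = d₁ − σ√T = 0.447986 − 0.501926 = -0.053940
e^{−rT} = e^{−0.0337·1.9856} = 0.935275
N(d₁) = 0.672918,  N(d₂) = 0.478491
Call price V = S·N(d₁) − K·e^{−rT}·N(d₂) = 24.803771 − 15.976502 = 8.827269
φ(d₁) = (1/√(2π))·e^{−d₁²/2} = 0.360853
ν = S·φ(d₁)·√T = 18.742679

price = 8.827269
ν = 18.742679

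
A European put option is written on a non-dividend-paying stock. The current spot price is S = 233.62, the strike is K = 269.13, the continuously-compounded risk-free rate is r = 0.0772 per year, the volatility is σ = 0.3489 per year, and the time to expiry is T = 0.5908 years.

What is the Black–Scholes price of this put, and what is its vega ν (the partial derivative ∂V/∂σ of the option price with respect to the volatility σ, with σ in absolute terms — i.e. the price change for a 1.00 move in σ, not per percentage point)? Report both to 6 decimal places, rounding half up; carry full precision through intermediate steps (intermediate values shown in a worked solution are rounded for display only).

price = 39.572968
ν = 69.870883

σ√T = 0.3489·√0.5908 = 0.268177
d₁ = (ln(S/K) + (r+σ²/2)T) / (σ√T) = (ln(233.62/269.13) + (0.0772+0.3489²/2)·0.5908) / 0.268177 = (-0.141499 + 0.081569) / 0.268177 = -0.223470
d₂ = d₁ − σ√T = -0.223470 − 0.268177 = -0.491647
e^{−rT} = e^{−0.0772·0.5908} = 0.955415
N(−d₁) = 0.588415,  N(−d₂) = 0.688516
Put price V = K·e^{−rT}·N(−d₂) − S·N(−d₁) = 177.038526 − 137.465558 = 39.572968
φ(d₁) = (1/√(2π))·e^{−d₁²/2} = 0.389104
ν = S·φ(d₁)·√T = 69.870883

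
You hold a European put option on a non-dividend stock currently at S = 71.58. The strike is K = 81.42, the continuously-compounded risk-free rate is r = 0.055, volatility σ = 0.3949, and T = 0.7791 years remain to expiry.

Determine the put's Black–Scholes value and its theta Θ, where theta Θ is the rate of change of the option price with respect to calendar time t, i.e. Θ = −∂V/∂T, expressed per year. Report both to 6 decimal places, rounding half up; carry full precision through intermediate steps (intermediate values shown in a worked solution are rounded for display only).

σ√T = 0.3949·√0.7791 = 0.348565
d₁ = (ln(S/K) + (r+σ²/2)T) / (σ√T) = (ln(71.58/81.42) + (0.055+0.3949²/2)·0.7791) / 0.348565 = (-0.128805 + 0.103599) / 0.348565 = -0.072314
d₂ = d₁ − σ√T = -0.072314 − 0.348565 = -0.420879
e^{−rT} = e^{−0.055·0.7791} = 0.958055
N(−d₁) = 0.528824,  N(−d₂) = 0.663078
Put price V = K·e^{−rT}·N(−d₂) − S·N(−d₁) = 51.723279 − 37.853208 = 13.870071
φ(d₁) = (1/√(2π))·e^{−d₁²/2} = 0.397901
Θ = −S·φ(d₁)·σ/(2√T) + r·K·e^{−rT}·N(−d₂) = −6.371281 + 2.844780 = -3.526501

price = 13.870071
Θ = -3.526501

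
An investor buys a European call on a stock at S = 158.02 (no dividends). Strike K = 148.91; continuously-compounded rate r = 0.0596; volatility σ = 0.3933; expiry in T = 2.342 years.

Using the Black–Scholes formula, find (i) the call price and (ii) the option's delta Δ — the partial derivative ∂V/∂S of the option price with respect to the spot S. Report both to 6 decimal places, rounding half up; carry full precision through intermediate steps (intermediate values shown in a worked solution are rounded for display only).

σ√T = 0.3933·√2.342 = 0.601890
d₁ = (ln(S/K) + (r+σ²/2)T) / (σ√T) = (ln(158.02/148.91) + (0.0596+0.3933²/2)·2.342) / 0.601890 = (0.059380 + 0.320719) / 0.601890 = 0.631508
d₂ = d₁ − σ√T = 0.631508 − 0.601890 = 0.029618
e^{−rT} = e^{−0.0596·2.342} = 0.869721
N(d₁) = 0.736146,  N(d₂) = 0.511814
Call price V = S·N(d₁) − K·e^{−rT}·N(d₂) = 116.325769 − 66.285096 = 50.040674
Δ = N(d₁) = 0.736146

price = 50.040674
Δ = 0.736146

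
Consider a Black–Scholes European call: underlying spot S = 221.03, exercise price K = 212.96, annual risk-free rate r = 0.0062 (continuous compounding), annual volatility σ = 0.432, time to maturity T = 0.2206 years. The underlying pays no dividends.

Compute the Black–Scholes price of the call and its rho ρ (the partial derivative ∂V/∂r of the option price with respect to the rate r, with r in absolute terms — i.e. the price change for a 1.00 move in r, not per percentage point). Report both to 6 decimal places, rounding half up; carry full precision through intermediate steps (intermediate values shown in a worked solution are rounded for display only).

price = 22.017999
ρ = 25.113483

σ√T = 0.432·√0.2206 = 0.202902
d₁ = (ln(S/K) + (r+σ²/2)T) / (σ√T) = (ln(221.03/212.96) + (0.0062+0.432²/2)·0.2206) / 0.202902 = (0.037194 + 0.021952) / 0.202902 = 0.291502
d₂ = d₁ − σ√T = 0.291502 − 0.202902 = 0.088600
e^{−rT} = e^{−0.0062·0.2206} = 0.998633
N(d₁) = 0.614666,  N(d₂) = 0.535300
Call price V = S·N(d₁) − K·e^{−rT}·N(d₂) = 135.859719 − 113.841720 = 22.017999
ρ = K·T·e^{−rT}·N(d₂) = 25.113483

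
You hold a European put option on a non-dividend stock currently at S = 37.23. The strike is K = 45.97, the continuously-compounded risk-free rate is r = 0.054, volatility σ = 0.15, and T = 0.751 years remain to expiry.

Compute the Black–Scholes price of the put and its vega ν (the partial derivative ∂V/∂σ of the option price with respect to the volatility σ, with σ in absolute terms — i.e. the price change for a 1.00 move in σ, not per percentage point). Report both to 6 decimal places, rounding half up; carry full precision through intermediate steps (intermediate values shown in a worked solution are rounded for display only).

σ√T = 0.15·√0.751 = 0.129990
d₁ = (ln(S/K) + (r+σ²/2)T) / (σ√T) = (ln(37.23/45.97) + (0.054+0.15²/2)·0.751) / 0.129990 = (-0.210874 + 0.049003) / 0.129990 = -1.245257
d₂ = d₁ − σ√T = -1.245257 − 0.129990 = -1.375247
e^{−rT} = e^{−0.054·0.751} = 0.960257
N(−d₁) = 0.893481,  N(−d₂) = 0.915473
Put price V = K·e^{−rT}·N(−d₂) − S·N(−d₁) = 40.411731 − 33.264307 = 7.147423
φ(d₁) = (1/√(2π))·e^{−d₁²/2} = 0.183733
ν = S·φ(d₁)·√T = 5.927898

price = 7.147423
ν = 5.927898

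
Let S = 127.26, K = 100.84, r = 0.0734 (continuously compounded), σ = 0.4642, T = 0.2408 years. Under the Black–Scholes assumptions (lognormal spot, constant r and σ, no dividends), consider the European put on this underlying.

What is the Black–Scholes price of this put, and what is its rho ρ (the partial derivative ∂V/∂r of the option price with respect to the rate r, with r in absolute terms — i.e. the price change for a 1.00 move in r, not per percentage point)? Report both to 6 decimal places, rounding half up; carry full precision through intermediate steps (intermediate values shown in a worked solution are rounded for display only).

price = 1.750659
ρ = -3.870831

σ√T = 0.4642·√0.2408 = 0.227789
d₁ = (ln(S/K) + (r+σ²/2)T) / (σ√T) = (ln(127.26/100.84) + (0.0734+0.4642²/2)·0.2408) / 0.227789 = (0.232697 + 0.043619) / 0.227789 = 1.213032
d₂ = d₁ − σ√T = 1.213032 − 0.227789 = 0.985243
e^{−rT} = e^{−0.0734·0.2408} = 0.982481
N(−d₁) = 0.112559,  N(−d₂) = 0.162252
Put price V = K·e^{−rT}·N(−d₂) − S·N(−d₁) = 16.074881 − 14.324222 = 1.750659
ρ = −K·T·e^{−rT}·N(−d₂) = -3.870831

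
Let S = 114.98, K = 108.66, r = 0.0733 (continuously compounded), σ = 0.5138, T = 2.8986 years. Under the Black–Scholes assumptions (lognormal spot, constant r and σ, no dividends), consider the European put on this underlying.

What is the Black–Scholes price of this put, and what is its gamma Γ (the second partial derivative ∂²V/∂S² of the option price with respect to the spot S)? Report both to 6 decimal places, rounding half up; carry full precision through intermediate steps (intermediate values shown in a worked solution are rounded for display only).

price = 22.234955
Γ = 0.003005

σ√T = 0.5138·√2.8986 = 0.874759
d₁ = (ln(S/K) + (r+σ²/2)T) / (σ√T) = (ln(114.98/108.66) + (0.0733+0.5138²/2)·2.8986) / 0.874759 = (0.056534 + 0.595069) / 0.874759 = 0.744895
d₂ = d₁ − σ√T = 0.744895 − 0.874759 = -0.129864
e^{−rT} = e^{−0.0733·2.8986} = 0.808587
N(−d₁) = 0.228168,  N(−d₂) = 0.551663
Put price V = K·e^{−rT}·N(−d₂) − S·N(−d₁) = 48.469672 − 26.234717 = 22.234955
φ(d₁) = (1/√(2π))·e^{−d₁²/2} = 0.302289
Γ = φ(d₁) / (S·σ·√T) = 0.003005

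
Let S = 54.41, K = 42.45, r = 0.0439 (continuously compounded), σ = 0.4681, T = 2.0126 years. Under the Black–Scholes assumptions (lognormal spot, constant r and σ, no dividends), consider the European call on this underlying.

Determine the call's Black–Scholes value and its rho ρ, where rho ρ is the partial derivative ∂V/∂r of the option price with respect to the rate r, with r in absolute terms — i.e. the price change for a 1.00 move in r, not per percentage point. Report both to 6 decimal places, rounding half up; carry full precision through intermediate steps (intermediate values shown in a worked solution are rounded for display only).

price = 21.359771
ρ = 44.531303

σ√T = 0.4681·√2.0126 = 0.664075
d₁ = (ln(S/K) + (r+σ²/2)T) / (σ√T) = (ln(54.41/42.45) + (0.0439+0.4681²/2)·2.0126) / 0.664075 = (0.248221 + 0.308851) / 0.664075 = 0.838869
d₂ = d₁ − σ√T = 0.838869 − 0.664075 = 0.174794
e^{−rT} = e^{−0.0439·2.0126} = 0.915438
N(d₁) = 0.799229,  N(d₂) = 0.569379
Call price V = S·N(d₁) − K·e^{−rT}·N(d₂) = 43.486027 − 22.126256 = 21.359771
ρ = K·T·e^{−rT}·N(d₂) = 44.531303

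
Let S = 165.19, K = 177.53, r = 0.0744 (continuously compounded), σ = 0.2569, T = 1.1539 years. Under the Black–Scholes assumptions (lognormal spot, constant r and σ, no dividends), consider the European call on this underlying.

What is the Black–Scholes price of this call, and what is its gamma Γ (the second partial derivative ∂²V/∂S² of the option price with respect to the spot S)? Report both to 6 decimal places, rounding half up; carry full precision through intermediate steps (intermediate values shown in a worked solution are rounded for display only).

σ√T = 0.2569·√1.1539 = 0.275961
d₁ = (ln(S/K) + (r+σ²/2)T) / (σ√T) = (ln(165.19/177.53) + (0.0744+0.2569²/2)·1.1539) / 0.275961 = (-0.072043 + 0.123927) / 0.275961 = 0.188013
d₂ = d₁ − σ√T = 0.188013 − 0.275961 = -0.087949
e^{−rT} = e^{−0.0744·1.1539} = 0.917732
N(d₁) = 0.574567,  N(d₂) = 0.464959
Call price V = S·N(d₁) − K·e^{−rT}·N(d₂) = 94.912658 − 75.753359 = 19.159299
φ(d₁) = (1/√(2π))·e^{−d₁²/2} = 0.391953
Γ = φ(d₁) / (S·σ·√T) = 0.008598

price = 19.159299
Γ = 0.008598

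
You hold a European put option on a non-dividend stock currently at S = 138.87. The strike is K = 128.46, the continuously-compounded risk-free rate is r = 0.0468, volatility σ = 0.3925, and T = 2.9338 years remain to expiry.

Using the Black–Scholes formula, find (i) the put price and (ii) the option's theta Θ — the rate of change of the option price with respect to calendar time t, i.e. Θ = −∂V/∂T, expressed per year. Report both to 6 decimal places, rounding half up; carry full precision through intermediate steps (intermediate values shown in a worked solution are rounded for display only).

σ√T = 0.3925·√2.9338 = 0.672287
d₁ = (ln(S/K) + (r+σ²/2)T) / (σ√T) = (ln(138.87/128.46) + (0.0468+0.3925²/2)·2.9338) / 0.672287 = (0.077921 + 0.363287) / 0.672287 = 0.656278
d₂ = d₁ − σ√T = 0.656278 − 0.672287 = -0.016009
e^{−rT} = e^{−0.0468·2.9338} = 0.871707
N(−d₁) = 0.255823,  N(−d₂) = 0.506386
Put price V = K·e^{−rT}·N(−d₂) − S·N(−d₁) = 56.704887 − 35.526072 = 21.178815
φ(d₁) = (1/√(2π))·e^{−d₁²/2} = 0.321651
Θ = −S·φ(d₁)·σ/(2√T) + r·K·e^{−rT}·N(−d₂) = −5.117847 + 2.653789 = -2.464058

price = 21.178815
Θ = -2.464058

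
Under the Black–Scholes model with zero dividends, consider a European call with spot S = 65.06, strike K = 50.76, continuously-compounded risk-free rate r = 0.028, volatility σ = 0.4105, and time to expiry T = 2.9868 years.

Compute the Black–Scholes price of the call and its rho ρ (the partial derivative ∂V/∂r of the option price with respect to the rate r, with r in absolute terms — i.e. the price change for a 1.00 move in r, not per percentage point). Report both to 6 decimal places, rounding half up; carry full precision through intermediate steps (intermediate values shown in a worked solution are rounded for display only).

σ√T = 0.4105·√2.9868 = 0.709441
d₁ = (ln(S/K) + (r+σ²/2)T) / (σ√T) = (ln(65.06/50.76) + (0.028+0.4105²/2)·2.9868) / 0.709441 = (0.248201 + 0.335284) / 0.709441 = 0.822457
d₂ = d₁ − σ√T = 0.822457 − 0.709441 = 0.113016
e^{−rT} = e^{−0.028·2.9868} = 0.919771
N(d₁) = 0.794592,  N(d₂) = 0.544991
Call price V = S·N(d₁) − K·e^{−rT}·N(d₂) = 51.696134 − 25.444323 = 26.251811
ρ = K·T·e^{−rT}·N(d₂) = 75.997105

price = 26.251811
ρ = 75.997105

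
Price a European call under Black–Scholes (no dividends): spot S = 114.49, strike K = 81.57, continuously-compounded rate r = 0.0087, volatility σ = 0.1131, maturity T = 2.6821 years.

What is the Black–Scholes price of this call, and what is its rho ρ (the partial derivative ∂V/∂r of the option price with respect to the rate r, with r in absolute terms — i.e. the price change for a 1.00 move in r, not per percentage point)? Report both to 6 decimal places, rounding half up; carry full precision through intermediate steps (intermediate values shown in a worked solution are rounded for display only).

σ√T = 0.1131·√2.6821 = 0.185225
d₁ = (ln(S/K) + (r+σ²/2)T) / (σ√T) = (ln(114.49/81.57) + (0.0087+0.1131²/2)·2.6821) / 0.185225 = (0.339026 + 0.040488) / 0.185225 = 2.048935
d₂ = d₁ − σ√T = 2.048935 − 0.185225 = 1.863710
e^{−rT} = e^{−0.0087·2.6821} = 0.976936
N(d₁) = 0.979766,  N(d₂) = 0.968819
Call price V = S·N(d₁) − K·e^{−rT}·N(d₂) = 112.173382 − 77.203868 = 34.969514
ρ = K·T·e^{−rT}·N(d₂) = 207.068493

price = 34.969514
ρ = 207.068493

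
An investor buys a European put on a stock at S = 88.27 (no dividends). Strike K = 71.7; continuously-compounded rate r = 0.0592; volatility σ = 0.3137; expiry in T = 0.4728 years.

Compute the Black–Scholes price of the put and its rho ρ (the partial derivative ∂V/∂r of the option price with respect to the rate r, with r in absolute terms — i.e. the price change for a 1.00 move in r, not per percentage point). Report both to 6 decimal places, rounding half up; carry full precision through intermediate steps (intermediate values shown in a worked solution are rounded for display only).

price = 1.171372
ρ = -5.344098

σ√T = 0.3137·√0.4728 = 0.215702
d₁ = (ln(S/K) + (r+σ²/2)T) / (σ√T) = (ln(88.27/71.7) + (0.0592+0.3137²/2)·0.4728) / 0.215702 = (0.207910 + 0.051253) / 0.215702 = 1.201488
d₂ = d₁ − σ√T = 1.201488 − 0.215702 = 0.985787
e^{−rT} = e^{−0.0592·0.4728} = 0.972398
N(−d₁) = 0.114781,  N(−d₂) = 0.162119
Put price V = K·e^{−rT}·N(−d₂) − S·N(−d₁) = 11.303083 − 10.131711 = 1.171372
ρ = −K·T·e^{−rT}·N(−d₂) = -5.344098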